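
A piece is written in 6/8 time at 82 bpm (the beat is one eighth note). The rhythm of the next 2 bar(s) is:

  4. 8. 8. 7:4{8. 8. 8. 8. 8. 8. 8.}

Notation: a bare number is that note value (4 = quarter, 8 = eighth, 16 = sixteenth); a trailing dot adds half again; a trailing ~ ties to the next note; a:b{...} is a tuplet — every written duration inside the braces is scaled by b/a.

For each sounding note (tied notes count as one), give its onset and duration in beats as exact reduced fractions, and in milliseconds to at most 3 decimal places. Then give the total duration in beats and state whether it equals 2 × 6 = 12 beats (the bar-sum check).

1) 0.0ms=0b +2195.122ms=3b
2) 2195.122ms=3b +1097.561ms=3/2b
3) 3292.683ms=9/2b +1097.561ms=3/2b
4) 4390.244ms=6b +627.178ms=6/7b
5) 5017.422ms=48/7b +627.178ms=6/7b
6) 5644.599ms=54/7b +627.178ms=6/7b
7) 6271.777ms=60/7b +627.178ms=6/7b
8) 6898.955ms=66/7b +627.178ms=6/7b
9) 7526.132ms=72/7b +627.178ms=6/7b
10) 8153.31ms=78/7b +627.178ms=6/7b
Σ=12b of 12 (82bpm 6/8) — PASS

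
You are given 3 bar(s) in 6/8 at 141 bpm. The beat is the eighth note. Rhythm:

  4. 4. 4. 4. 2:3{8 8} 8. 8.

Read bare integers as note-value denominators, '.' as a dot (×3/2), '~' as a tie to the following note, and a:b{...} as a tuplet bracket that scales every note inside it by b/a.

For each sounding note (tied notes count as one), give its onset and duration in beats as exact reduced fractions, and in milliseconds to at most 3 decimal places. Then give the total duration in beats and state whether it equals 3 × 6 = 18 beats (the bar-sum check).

1) 0.0ms=0b +1276.596ms=3b
2) 1276.596ms=3b +1276.596ms=3b
3) 2553.191ms=6b +1276.596ms=3b
4) 3829.787ms=9b +1276.596ms=3b
5) 5106.383ms=12b +638.298ms=3/2b
6) 5744.681ms=27/2b +638.298ms=3/2b
7) 6382.979ms=15b +638.298ms=3/2b
8) 7021.277ms=33/2b +638.298ms=3/2b
Σ=18b of 18 (141bpm 6/8) — PASS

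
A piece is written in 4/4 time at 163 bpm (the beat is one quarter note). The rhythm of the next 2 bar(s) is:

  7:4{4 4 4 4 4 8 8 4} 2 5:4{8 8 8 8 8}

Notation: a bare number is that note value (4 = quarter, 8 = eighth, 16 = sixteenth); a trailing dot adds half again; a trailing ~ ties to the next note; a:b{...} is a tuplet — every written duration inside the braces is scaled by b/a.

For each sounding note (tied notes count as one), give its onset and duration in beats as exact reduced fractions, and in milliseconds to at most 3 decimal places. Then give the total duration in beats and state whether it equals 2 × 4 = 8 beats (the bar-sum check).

1) 0.0ms=0b +210.342ms=4/7b
2) 210.342ms=4/7b +210.342ms=4/7b
3) 420.684ms=8/7b +210.342ms=4/7b
4) 631.025ms=12/7b +210.342ms=4/7b
5) 841.367ms=16/7b +210.342ms=4/7b
6) 1051.709ms=20/7b +105.171ms=2/7b
7) 1156.88ms=22/7b +105.171ms=2/7b
8) 1262.051ms=24/7b +210.342ms=4/7b
9) 1472.393ms=4b +736.196ms=2b
10) 2208.589ms=6b +147.239ms=2/5b
11) 2355.828ms=32/5b +147.239ms=2/5b
12) 2503.067ms=34/5b +147.239ms=2/5b
13) 2650.307ms=36/5b +147.239ms=2/5b
14) 2797.546ms=38/5b +147.239ms=2/5b
Σ=8b of 8 (163bpm 4/4) — PASS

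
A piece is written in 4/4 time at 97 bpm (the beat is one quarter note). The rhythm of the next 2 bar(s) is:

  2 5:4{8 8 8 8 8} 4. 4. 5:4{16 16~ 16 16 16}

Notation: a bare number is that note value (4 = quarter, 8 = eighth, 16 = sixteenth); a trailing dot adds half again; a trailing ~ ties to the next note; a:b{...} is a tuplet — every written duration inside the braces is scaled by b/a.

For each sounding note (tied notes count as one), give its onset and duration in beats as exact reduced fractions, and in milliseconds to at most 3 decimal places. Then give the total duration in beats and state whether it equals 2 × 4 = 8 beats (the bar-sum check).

1) 0.0ms=0b +1237.113ms=2b
2) 1237.113ms=2b +247.423ms=2/5b
3) 1484.536ms=12/5b +247.423ms=2/5b
4) 1731.959ms=14/5b +247.423ms=2/5b
5) 1979.381ms=16/5b +247.423ms=2/5b
6) 2226.804ms=18/5b +247.423ms=2/5b
7) 2474.227ms=4b +927.835ms=3/2b
8) 3402.062ms=11/2b +927.835ms=3/2b
9) 4329.897ms=7b +123.711ms=1/5b
10) 4453.608ms=36/5b +247.423ms=2/5b
11) 4701.031ms=38/5b +123.711ms=1/5b
12) 4824.742ms=39/5b +123.711ms=1/5b
Σ=8b of 8 (97bpm 4/4) — PASS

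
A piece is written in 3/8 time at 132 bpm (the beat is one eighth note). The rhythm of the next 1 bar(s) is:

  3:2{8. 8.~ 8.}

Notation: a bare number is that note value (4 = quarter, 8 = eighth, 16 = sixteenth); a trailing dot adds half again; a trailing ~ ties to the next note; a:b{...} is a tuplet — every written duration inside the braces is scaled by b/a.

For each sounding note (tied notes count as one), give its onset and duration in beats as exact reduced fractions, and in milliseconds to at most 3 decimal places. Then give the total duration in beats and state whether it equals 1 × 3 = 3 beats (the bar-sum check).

1) 0.0ms=0b +454.545ms=1b
2) 454.545ms=1b +909.091ms=2b
Σ=3b of 3 (132bpm 3/8) — PASS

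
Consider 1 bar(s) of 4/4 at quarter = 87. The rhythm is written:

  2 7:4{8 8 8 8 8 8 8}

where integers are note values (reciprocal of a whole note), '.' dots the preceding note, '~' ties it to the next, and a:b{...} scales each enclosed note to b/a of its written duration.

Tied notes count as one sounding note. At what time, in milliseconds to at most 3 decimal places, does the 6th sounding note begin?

1. 0.0ms @ 0 + 1379.31ms (2)
2. 1379.31ms @ 2 + 197.044ms (2/7)
3. 1576.355ms @ 16/7 + 197.044ms (2/7)
4. 1773.399ms @ 18/7 + 197.044ms (2/7)
5. 1970.443ms @ 20/7 + 197.044ms (2/7)
6. 2167.488ms @ 22/7 + 197.044ms (2/7)
7. 2364.532ms @ 24/7 + 197.044ms (2/7)
8. 2561.576ms @ 26/7 + 197.044ms (2/7)

note 6 onset = 22/7b = 2167.488ms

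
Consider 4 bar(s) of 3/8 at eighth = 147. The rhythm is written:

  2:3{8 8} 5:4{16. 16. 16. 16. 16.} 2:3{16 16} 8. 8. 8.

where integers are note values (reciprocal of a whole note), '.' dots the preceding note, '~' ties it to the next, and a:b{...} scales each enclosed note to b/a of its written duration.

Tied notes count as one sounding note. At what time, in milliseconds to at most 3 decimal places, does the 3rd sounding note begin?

note 3 onset = 3b = 1224.49ms

1. 0.0ms @ 0 + 612.245ms (3/2)
2. 612.245ms @ 3/2 + 612.245ms (3/2)
3. 1224.49ms @ 3 + 244.898ms (3/5)
4. 1469.388ms @ 18/5 + 244.898ms (3/5)
5. 1714.286ms @ 21/5 + 244.898ms (3/5)
6. 1959.184ms @ 24/5 + 244.898ms (3/5)
7. 2204.082ms @ 27/5 + 244.898ms (3/5)
8. 2448.98ms @ 6 + 306.122ms (3/4)
9. 2755.102ms @ 27/4 + 306.122ms (3/4)
10. 3061.224ms @ 15/2 + 612.245ms (3/2)
11. 3673.469ms @ 9 + 612.245ms (3/2)
12. 4285.714ms @ 21/2 + 612.245ms (3/2)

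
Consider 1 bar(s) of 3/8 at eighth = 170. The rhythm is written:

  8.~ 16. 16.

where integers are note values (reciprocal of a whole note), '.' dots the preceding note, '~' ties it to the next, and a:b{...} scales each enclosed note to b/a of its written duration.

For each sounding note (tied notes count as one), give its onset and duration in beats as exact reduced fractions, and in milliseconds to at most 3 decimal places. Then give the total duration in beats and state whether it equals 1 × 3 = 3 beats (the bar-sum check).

1) 0.0ms=0b +794.118ms=9/4b
2) 794.118ms=9/4b +264.706ms=3/4b
Σ=3b of 3 (170bpm 3/8) — PASS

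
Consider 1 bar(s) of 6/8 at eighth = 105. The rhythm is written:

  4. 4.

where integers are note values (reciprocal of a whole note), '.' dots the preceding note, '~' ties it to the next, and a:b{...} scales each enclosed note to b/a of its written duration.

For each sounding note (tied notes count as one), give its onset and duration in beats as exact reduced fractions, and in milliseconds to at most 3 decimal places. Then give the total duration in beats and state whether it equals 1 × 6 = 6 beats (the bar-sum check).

1) 0.0ms=0b +1714.286ms=3b
2) 1714.286ms=3b +1714.286ms=3b
Σ=6b of 6 (105bpm 6/8) — PASS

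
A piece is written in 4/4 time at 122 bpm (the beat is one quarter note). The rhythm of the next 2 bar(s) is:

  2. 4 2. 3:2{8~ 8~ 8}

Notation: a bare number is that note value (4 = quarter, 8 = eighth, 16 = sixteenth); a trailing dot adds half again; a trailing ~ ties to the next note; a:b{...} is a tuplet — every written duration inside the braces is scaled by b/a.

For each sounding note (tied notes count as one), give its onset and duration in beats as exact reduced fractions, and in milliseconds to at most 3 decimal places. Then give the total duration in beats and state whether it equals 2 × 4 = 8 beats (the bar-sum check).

1) 0.0ms=0b +1475.41ms=3b
2) 1475.41ms=3b +491.803ms=1b
3) 1967.213ms=4b +1475.41ms=3b
4) 3442.623ms=7b +491.803ms=1b
Σ=8b of 8 (122bpm 4/4) — PASS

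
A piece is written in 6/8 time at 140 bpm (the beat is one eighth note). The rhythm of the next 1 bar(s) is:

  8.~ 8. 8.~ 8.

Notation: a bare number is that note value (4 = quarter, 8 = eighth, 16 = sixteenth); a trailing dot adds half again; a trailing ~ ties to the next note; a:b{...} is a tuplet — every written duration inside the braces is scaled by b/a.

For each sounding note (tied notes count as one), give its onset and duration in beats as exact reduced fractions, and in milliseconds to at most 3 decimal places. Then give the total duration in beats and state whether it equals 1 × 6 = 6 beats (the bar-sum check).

1) 0.0ms=0b +1285.714ms=3b
2) 1285.714ms=3b +1285.714ms=3b
Σ=6b of 6 (140bpm 6/8) — PASS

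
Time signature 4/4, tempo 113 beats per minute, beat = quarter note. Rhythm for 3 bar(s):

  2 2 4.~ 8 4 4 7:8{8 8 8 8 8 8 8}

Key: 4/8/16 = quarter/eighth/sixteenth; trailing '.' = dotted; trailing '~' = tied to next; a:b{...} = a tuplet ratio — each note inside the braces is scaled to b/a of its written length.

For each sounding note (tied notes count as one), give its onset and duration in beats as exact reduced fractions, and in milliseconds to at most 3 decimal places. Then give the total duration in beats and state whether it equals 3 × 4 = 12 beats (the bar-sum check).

1) 0.0ms=0b +1061.947ms=2b
2) 1061.947ms=2b +1061.947ms=2b
3) 2123.894ms=4b +1061.947ms=2b
4) 3185.841ms=6b +530.973ms=1b
5) 3716.814ms=7b +530.973ms=1b
6) 4247.788ms=8b +303.413ms=4/7b
7) 4551.201ms=60/7b +303.413ms=4/7b
8) 4854.614ms=64/7b +303.413ms=4/7b
9) 5158.028ms=68/7b +303.413ms=4/7b
10) 5461.441ms=72/7b +303.413ms=4/7b
11) 5764.855ms=76/7b +303.413ms=4/7b
12) 6068.268ms=80/7b +303.413ms=4/7b
Σ=12b of 12 (113bpm 4/4) — PASS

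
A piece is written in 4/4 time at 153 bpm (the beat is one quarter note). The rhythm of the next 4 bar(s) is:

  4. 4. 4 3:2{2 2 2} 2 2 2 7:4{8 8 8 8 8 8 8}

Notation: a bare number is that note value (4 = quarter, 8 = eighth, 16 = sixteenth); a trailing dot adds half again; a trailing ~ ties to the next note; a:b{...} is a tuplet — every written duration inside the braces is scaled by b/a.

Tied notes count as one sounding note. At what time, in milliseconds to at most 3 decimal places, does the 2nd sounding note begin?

1. 0.0ms @ 0 + 588.235ms (3/2)
2. 588.235ms @ 3/2 + 588.235ms (3/2)
3. 1176.471ms @ 3 + 392.157ms (1)
4. 1568.627ms @ 4 + 522.876ms (4/3)
5. 2091.503ms @ 16/3 + 522.876ms (4/3)
6. 2614.379ms @ 20/3 + 522.876ms (4/3)
7. 3137.255ms @ 8 + 784.314ms (2)
8. 3921.569ms @ 10 + 784.314ms (2)
9. 4705.882ms @ 12 + 784.314ms (2)
10. 5490.196ms @ 14 + 112.045ms (2/7)
11. 5602.241ms @ 100/7 + 112.045ms (2/7)
12. 5714.286ms @ 102/7 + 112.045ms (2/7)
13. 5826.331ms @ 104/7 + 112.045ms (2/7)
14. 5938.375ms @ 106/7 + 112.045ms (2/7)
15. 6050.42ms @ 108/7 + 112.045ms (2/7)
16. 6162.465ms @ 110/7 + 112.045ms (2/7)

note 2 onset = 3/2b = 588.235ms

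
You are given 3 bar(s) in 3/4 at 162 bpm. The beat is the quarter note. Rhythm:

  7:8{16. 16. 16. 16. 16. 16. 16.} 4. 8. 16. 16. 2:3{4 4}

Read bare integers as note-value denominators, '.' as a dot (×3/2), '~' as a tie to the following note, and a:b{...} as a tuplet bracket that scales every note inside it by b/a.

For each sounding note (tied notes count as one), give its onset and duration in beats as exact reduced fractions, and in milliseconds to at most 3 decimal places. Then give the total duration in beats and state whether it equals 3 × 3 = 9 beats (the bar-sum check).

1) 0.0ms=0b +158.73ms=3/7b
2) 158.73ms=3/7b +158.73ms=3/7b
3) 317.46ms=6/7b +158.73ms=3/7b
4) 476.19ms=9/7b +158.73ms=3/7b
5) 634.921ms=12/7b +158.73ms=3/7b
6) 793.651ms=15/7b +158.73ms=3/7b
7) 952.381ms=18/7b +158.73ms=3/7b
8) 1111.111ms=3b +555.556ms=3/2b
9) 1666.667ms=9/2b +277.778ms=3/4b
10) 1944.444ms=21/4b +138.889ms=3/8b
11) 2083.333ms=45/8b +138.889ms=3/8b
12) 2222.222ms=6b +555.556ms=3/2b
13) 2777.778ms=15/2b +555.556ms=3/2b
Σ=9b of 9 (162bpm 3/4) — PASS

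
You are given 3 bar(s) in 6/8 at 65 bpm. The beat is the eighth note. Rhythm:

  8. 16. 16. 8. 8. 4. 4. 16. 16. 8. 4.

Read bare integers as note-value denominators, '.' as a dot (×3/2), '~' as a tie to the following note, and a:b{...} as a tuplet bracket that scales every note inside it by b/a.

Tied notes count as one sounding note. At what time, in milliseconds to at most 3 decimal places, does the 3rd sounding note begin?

1. 0.0ms @ 0 + 1384.615ms (3/2)
2. 1384.615ms @ 3/2 + 692.308ms (3/4)
3. 2076.923ms @ 9/4 + 692.308ms (3/4)
4. 2769.231ms @ 3 + 1384.615ms (3/2)
5. 4153.846ms @ 9/2 + 1384.615ms (3/2)
6. 5538.462ms @ 6 + 2769.231ms (3)
7. 8307.692ms @ 9 + 2769.231ms (3)
8. 11076.923ms @ 12 + 692.308ms (3/4)
9. 11769.231ms @ 51/4 + 692.308ms (3/4)
10. 12461.538ms @ 27/2 + 1384.615ms (3/2)
11. 13846.154ms @ 15 + 2769.231ms (3)

note 3 onset = 9/4b = 2076.923ms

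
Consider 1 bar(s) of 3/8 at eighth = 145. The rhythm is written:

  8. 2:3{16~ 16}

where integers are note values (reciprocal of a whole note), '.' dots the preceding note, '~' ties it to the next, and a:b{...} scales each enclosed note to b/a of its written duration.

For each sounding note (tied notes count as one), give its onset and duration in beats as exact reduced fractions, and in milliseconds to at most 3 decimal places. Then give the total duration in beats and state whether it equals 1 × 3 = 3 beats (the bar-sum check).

1) 0.0ms=0b +620.69ms=3/2b
2) 620.69ms=3/2b +620.69ms=3/2b
Σ=3b of 3 (145bpm 3/8) — PASS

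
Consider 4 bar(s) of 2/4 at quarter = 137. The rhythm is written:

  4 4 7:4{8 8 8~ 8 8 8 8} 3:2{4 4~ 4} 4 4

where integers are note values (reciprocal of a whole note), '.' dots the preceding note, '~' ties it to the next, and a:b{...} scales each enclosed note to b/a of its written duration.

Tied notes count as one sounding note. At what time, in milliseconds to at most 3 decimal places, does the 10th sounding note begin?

1. 0.0ms @ 0 + 437.956ms (1)
2. 437.956ms @ 1 + 437.956ms (1)
3. 875.912ms @ 2 + 125.13ms (2/7)
4. 1001.043ms @ 16/7 + 125.13ms (2/7)
5. 1126.173ms @ 18/7 + 250.261ms (4/7)
6. 1376.434ms @ 22/7 + 125.13ms (2/7)
7. 1501.564ms @ 24/7 + 125.13ms (2/7)
8. 1626.694ms @ 26/7 + 125.13ms (2/7)
9. 1751.825ms @ 4 + 291.971ms (2/3)
10. 2043.796ms @ 14/3 + 583.942ms (4/3)
11. 2627.737ms @ 6 + 437.956ms (1)
12. 3065.693ms @ 7 + 437.956ms (1)

note 10 onset = 14/3b = 2043.796ms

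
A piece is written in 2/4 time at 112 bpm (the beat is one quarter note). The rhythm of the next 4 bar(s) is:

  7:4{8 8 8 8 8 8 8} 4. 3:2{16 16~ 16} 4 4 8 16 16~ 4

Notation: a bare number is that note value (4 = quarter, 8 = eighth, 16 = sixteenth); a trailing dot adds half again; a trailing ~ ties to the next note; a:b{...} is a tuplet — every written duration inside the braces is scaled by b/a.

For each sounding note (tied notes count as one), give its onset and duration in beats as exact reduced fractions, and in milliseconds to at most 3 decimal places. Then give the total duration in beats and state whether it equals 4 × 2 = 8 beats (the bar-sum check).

1) 0.0ms=0b +153.061ms=2/7b
2) 153.061ms=2/7b +153.061ms=2/7b
3) 306.122ms=4/7b +153.061ms=2/7b
4) 459.184ms=6/7b +153.061ms=2/7b
5) 612.245ms=8/7b +153.061ms=2/7b
6) 765.306ms=10/7b +153.061ms=2/7b
7) 918.367ms=12/7b +153.061ms=2/7b
8) 1071.429ms=2b +803.571ms=3/2b
9) 1875.0ms=7/2b +89.286ms=1/6b
10) 1964.286ms=11/3b +178.571ms=1/3b
11) 2142.857ms=4b +535.714ms=1b
12) 2678.571ms=5b +535.714ms=1b
13) 3214.286ms=6b +267.857ms=1/2b
14) 3482.143ms=13/2b +133.929ms=1/4b
15) 3616.071ms=27/4b +669.643ms=5/4b
Σ=8b of 8 (112bpm 2/4) — PASS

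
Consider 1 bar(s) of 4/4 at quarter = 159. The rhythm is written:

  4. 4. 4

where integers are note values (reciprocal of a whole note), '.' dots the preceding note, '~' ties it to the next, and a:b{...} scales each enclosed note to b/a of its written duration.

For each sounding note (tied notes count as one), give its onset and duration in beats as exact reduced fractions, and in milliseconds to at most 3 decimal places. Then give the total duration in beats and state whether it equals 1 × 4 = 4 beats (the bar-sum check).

1) 0.0ms=0b +566.038ms=3/2b
2) 566.038ms=3/2b +566.038ms=3/2b
3) 1132.075ms=3b +377.358ms=1b
Σ=4b of 4 (159bpm 4/4) — PASS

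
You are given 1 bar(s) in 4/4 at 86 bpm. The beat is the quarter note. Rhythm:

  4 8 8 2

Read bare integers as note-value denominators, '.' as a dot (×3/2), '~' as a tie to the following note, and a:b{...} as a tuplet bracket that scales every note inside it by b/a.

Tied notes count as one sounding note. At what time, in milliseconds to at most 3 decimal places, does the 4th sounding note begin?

1. 0.0ms @ 0 + 697.674ms (1)
2. 697.674ms @ 1 + 348.837ms (1/2)
3. 1046.512ms @ 3/2 + 348.837ms (1/2)
4. 1395.349ms @ 2 + 1395.349ms (2)

note 4 onset = 2b = 1395.349ms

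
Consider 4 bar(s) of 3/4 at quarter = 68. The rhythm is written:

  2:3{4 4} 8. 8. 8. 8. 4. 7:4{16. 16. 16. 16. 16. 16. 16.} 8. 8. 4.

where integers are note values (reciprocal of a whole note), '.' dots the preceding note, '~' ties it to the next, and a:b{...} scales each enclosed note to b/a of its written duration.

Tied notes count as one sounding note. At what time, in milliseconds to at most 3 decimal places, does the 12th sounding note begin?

note 12 onset = 117/14b = 7373.95ms

1. 0.0ms @ 0 + 1323.529ms (3/2)
2. 1323.529ms @ 3/2 + 1323.529ms (3/2)
3. 2647.059ms @ 3 + 661.765ms (3/4)
4. 3308.824ms @ 15/4 + 661.765ms (3/4)
5. 3970.588ms @ 9/2 + 661.765ms (3/4)
6. 4632.353ms @ 21/4 + 661.765ms (3/4)
7. 5294.118ms @ 6 + 1323.529ms (3/2)
8. 6617.647ms @ 15/2 + 189.076ms (3/14)
9. 6806.723ms @ 54/7 + 189.076ms (3/14)
10. 6995.798ms @ 111/14 + 189.076ms (3/14)
11. 7184.874ms @ 57/7 + 189.076ms (3/14)
12. 7373.95ms @ 117/14 + 189.076ms (3/14)
13. 7563.025ms @ 60/7 + 189.076ms (3/14)
14. 7752.101ms @ 123/14 + 189.076ms (3/14)
15. 7941.176ms @ 9 + 661.765ms (3/4)
16. 8602.941ms @ 39/4 + 661.765ms (3/4)
17. 9264.706ms @ 21/2 + 1323.529ms (3/2)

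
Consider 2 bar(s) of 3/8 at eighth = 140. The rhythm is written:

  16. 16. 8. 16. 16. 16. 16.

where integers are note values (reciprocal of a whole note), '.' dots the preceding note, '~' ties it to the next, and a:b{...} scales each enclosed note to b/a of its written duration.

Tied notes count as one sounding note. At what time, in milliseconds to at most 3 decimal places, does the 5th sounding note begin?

note 5 onset = 15/4b = 1607.143ms

1. 0.0ms @ 0 + 321.429ms (3/4)
2. 321.429ms @ 3/4 + 321.429ms (3/4)
3. 642.857ms @ 3/2 + 642.857ms (3/2)
4. 1285.714ms @ 3 + 321.429ms (3/4)
5. 1607.143ms @ 15/4 + 321.429ms (3/4)
6. 1928.571ms @ 9/2 + 321.429ms (3/4)
7. 2250.0ms @ 21/4 + 321.429ms (3/4)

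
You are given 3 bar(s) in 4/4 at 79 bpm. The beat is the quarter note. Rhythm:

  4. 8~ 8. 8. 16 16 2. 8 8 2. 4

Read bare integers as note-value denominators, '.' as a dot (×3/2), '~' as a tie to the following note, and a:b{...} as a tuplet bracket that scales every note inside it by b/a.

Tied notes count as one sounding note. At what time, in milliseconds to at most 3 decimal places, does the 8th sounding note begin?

1. 0.0ms @ 0 + 1139.241ms (3/2)
2. 1139.241ms @ 3/2 + 949.367ms (5/4)
3. 2088.608ms @ 11/4 + 569.62ms (3/4)
4. 2658.228ms @ 7/2 + 189.873ms (1/4)
5. 2848.101ms @ 15/4 + 189.873ms (1/4)
6. 3037.975ms @ 4 + 2278.481ms (3)
7. 5316.456ms @ 7 + 379.747ms (1/2)
8. 5696.203ms @ 15/2 + 379.747ms (1/2)
9. 6075.949ms @ 8 + 2278.481ms (3)
10. 8354.43ms @ 11 + 759.494ms (1)

note 8 onset = 15/2b = 5696.203ms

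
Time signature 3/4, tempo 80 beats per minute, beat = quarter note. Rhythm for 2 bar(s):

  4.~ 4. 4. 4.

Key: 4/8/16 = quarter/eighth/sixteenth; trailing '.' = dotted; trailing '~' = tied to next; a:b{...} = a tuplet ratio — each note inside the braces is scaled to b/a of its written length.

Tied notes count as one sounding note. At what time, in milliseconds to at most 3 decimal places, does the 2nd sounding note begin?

note 2 onset = 3b = 2250.0ms

1. 0.0ms @ 0 + 2250.0ms (3)
2. 2250.0ms @ 3 + 1125.0ms (3/2)
3. 3375.0ms @ 9/2 + 1125.0ms (3/2)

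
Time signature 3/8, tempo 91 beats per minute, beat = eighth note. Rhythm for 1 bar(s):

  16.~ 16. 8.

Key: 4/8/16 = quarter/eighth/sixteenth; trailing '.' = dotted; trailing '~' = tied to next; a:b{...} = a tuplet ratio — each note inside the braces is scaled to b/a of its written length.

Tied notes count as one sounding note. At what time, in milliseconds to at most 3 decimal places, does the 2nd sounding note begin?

note 2 onset = 3/2b = 989.011ms

1. 0.0ms @ 0 + 989.011ms (3/2)
2. 989.011ms @ 3/2 + 989.011ms (3/2)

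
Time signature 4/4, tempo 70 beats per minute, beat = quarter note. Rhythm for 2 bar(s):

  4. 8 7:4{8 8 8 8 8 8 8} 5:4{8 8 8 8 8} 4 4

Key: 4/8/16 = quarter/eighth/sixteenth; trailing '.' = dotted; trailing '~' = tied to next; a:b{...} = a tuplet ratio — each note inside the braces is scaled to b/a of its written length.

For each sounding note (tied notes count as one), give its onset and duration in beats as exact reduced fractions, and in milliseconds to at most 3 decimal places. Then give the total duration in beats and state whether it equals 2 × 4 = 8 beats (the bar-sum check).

1) 0.0ms=0b +1285.714ms=3/2b
2) 1285.714ms=3/2b +428.571ms=1/2b
3) 1714.286ms=2b +244.898ms=2/7b
4) 1959.184ms=16/7b +244.898ms=2/7b
5) 2204.082ms=18/7b +244.898ms=2/7b
6) 2448.98ms=20/7b +244.898ms=2/7b
7) 2693.878ms=22/7b +244.898ms=2/7b
8) 2938.776ms=24/7b +244.898ms=2/7b
9) 3183.673ms=26/7b +244.898ms=2/7b
10) 3428.571ms=4b +342.857ms=2/5b
11) 3771.429ms=22/5b +342.857ms=2/5b
12) 4114.286ms=24/5b +342.857ms=2/5b
13) 4457.143ms=26/5b +342.857ms=2/5b
14) 4800.0ms=28/5b +342.857ms=2/5b
15) 5142.857ms=6b +857.143ms=1b
16) 6000.0ms=7b +857.143ms=1b
Σ=8b of 8 (70bpm 4/4) — PASS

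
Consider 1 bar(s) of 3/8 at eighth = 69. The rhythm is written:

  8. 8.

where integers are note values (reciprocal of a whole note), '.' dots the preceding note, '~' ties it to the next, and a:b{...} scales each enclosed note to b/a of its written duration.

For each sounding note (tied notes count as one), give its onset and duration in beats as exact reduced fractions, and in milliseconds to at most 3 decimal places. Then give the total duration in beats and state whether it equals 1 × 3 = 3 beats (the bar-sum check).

1) 0.0ms=0b +1304.348ms=3/2b
2) 1304.348ms=3/2b +1304.348ms=3/2b
Σ=3b of 3 (69bpm 3/8) — PASS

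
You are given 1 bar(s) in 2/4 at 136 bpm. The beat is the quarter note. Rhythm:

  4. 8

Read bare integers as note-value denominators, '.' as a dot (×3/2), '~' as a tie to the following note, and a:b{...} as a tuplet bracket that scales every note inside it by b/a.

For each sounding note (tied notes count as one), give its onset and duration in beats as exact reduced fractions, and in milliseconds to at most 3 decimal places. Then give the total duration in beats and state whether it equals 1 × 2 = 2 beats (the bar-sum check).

1) 0.0ms=0b +661.765ms=3/2b
2) 661.765ms=3/2b +220.588ms=1/2b
Σ=2b of 2 (136bpm 2/4) — PASS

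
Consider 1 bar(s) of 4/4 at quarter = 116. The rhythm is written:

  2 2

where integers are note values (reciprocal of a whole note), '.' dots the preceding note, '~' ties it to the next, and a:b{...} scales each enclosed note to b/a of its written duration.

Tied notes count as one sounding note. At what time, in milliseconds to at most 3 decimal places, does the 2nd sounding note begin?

note 2 onset = 2b = 1034.483ms

1. 0.0ms @ 0 + 1034.483ms (2)
2. 1034.483ms @ 2 + 1034.483ms (2)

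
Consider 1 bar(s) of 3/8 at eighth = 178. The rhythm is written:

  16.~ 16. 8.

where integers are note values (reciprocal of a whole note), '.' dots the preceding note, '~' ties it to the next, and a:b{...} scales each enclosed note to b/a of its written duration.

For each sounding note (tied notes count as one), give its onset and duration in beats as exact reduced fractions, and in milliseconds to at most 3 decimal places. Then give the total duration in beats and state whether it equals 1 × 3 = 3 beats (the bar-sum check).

1) 0.0ms=0b +505.618ms=3/2b
2) 505.618ms=3/2b +505.618ms=3/2b
Σ=3b of 3 (178bpm 3/8) — PASS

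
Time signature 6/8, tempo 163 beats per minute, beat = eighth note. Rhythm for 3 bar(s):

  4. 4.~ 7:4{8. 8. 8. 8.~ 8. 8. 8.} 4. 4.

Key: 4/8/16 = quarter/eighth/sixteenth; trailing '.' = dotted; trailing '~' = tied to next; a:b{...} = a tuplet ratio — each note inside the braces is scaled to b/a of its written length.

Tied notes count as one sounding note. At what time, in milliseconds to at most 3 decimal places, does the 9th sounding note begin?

1. 0.0ms @ 0 + 1104.294ms (3)
2. 1104.294ms @ 3 + 1419.807ms (27/7)
3. 2524.102ms @ 48/7 + 315.513ms (6/7)
4. 2839.614ms @ 54/7 + 315.513ms (6/7)
5. 3155.127ms @ 60/7 + 631.025ms (12/7)
6. 3786.152ms @ 72/7 + 315.513ms (6/7)
7. 4101.665ms @ 78/7 + 315.513ms (6/7)
8. 4417.178ms @ 12 + 1104.294ms (3)
9. 5521.472ms @ 15 + 1104.294ms (3)

note 9 onset = 15b = 5521.472ms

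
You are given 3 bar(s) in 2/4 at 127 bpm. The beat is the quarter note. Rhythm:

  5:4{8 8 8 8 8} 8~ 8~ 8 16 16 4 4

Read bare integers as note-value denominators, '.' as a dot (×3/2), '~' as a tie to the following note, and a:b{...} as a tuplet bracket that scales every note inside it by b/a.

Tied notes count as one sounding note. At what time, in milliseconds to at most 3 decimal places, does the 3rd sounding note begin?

1. 0.0ms @ 0 + 188.976ms (2/5)
2. 188.976ms @ 2/5 + 188.976ms (2/5)
3. 377.953ms @ 4/5 + 188.976ms (2/5)
4. 566.929ms @ 6/5 + 188.976ms (2/5)
5. 755.906ms @ 8/5 + 188.976ms (2/5)
6. 944.882ms @ 2 + 708.661ms (3/2)
7. 1653.543ms @ 7/2 + 118.11ms (1/4)
8. 1771.654ms @ 15/4 + 118.11ms (1/4)
9. 1889.764ms @ 4 + 472.441ms (1)
10. 2362.205ms @ 5 + 472.441ms (1)

note 3 onset = 4/5b = 377.953ms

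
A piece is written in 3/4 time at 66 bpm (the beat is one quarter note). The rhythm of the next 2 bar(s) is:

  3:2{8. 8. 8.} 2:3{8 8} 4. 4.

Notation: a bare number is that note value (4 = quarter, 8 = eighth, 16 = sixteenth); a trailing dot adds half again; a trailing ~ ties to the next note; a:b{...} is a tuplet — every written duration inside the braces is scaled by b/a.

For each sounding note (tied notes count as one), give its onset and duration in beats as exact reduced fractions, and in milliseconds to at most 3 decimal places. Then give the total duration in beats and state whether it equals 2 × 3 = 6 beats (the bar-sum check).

1) 0.0ms=0b +454.545ms=1/2b
2) 454.545ms=1/2b +454.545ms=1/2b
3) 909.091ms=1b +454.545ms=1/2b
4) 1363.636ms=3/2b +681.818ms=3/4b
5) 2045.455ms=9/4b +681.818ms=3/4b
6) 2727.273ms=3b +1363.636ms=3/2b
7) 4090.909ms=9/2b +1363.636ms=3/2b
Σ=6b of 6 (66bpm 3/4) — PASS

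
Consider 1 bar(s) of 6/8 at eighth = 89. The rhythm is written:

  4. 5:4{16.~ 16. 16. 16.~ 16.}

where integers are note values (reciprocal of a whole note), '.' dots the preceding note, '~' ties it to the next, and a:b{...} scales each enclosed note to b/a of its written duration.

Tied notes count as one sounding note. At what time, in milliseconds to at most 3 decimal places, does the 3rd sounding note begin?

1. 0.0ms @ 0 + 2022.472ms (3)
2. 2022.472ms @ 3 + 808.989ms (6/5)
3. 2831.461ms @ 21/5 + 404.494ms (3/5)
4. 3235.955ms @ 24/5 + 808.989ms (6/5)

note 3 onset = 21/5b = 2831.461ms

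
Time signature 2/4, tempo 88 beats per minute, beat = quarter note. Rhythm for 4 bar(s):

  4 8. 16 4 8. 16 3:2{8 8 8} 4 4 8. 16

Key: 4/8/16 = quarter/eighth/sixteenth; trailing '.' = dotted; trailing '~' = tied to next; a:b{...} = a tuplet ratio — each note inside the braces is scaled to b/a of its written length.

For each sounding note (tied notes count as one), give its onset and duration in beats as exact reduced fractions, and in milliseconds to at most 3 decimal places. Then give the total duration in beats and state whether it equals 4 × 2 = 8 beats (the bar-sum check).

1) 0.0ms=0b +681.818ms=1b
2) 681.818ms=1b +511.364ms=3/4b
3) 1193.182ms=7/4b +170.455ms=1/4b
4) 1363.636ms=2b +681.818ms=1b
5) 2045.455ms=3b +511.364ms=3/4b
6) 2556.818ms=15/4b +170.455ms=1/4b
7) 2727.273ms=4b +227.273ms=1/3b
8) 2954.545ms=13/3b +227.273ms=1/3b
9) 3181.818ms=14/3b +227.273ms=1/3b
10) 3409.091ms=5b +681.818ms=1b
11) 4090.909ms=6b +681.818ms=1b
12) 4772.727ms=7b +511.364ms=3/4b
13) 5284.091ms=31/4b +170.455ms=1/4b
Σ=8b of 8 (88bpm 2/4) — PASS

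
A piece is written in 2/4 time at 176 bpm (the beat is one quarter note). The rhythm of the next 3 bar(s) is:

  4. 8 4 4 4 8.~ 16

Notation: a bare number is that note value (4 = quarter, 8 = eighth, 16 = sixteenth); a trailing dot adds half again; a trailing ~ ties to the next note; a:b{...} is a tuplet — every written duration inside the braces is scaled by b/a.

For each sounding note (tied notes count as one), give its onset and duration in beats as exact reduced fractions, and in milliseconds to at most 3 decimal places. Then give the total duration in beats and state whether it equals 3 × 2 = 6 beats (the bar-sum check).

1) 0.0ms=0b +511.364ms=3/2b
2) 511.364ms=3/2b +170.455ms=1/2b
3) 681.818ms=2b +340.909ms=1b
4) 1022.727ms=3b +340.909ms=1b
5) 1363.636ms=4b +340.909ms=1b
6) 1704.545ms=5b +340.909ms=1b
Σ=6b of 6 (176bpm 2/4) — PASS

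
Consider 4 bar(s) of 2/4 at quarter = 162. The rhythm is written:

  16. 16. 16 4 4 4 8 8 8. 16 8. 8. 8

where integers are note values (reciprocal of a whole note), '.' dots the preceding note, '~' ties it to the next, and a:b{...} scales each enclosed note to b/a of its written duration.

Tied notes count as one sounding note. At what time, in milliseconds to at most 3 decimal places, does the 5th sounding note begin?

1. 0.0ms @ 0 + 138.889ms (3/8)
2. 138.889ms @ 3/8 + 138.889ms (3/8)
3. 277.778ms @ 3/4 + 92.593ms (1/4)
4. 370.37ms @ 1 + 370.37ms (1)
5. 740.741ms @ 2 + 370.37ms (1)
6. 1111.111ms @ 3 + 370.37ms (1)
7. 1481.481ms @ 4 + 185.185ms (1/2)
8. 1666.667ms @ 9/2 + 185.185ms (1/2)
9. 1851.852ms @ 5 + 277.778ms (3/4)
10. 2129.63ms @ 23/4 + 92.593ms (1/4)
11. 2222.222ms @ 6 + 277.778ms (3/4)
12. 2500.0ms @ 27/4 + 277.778ms (3/4)
13. 2777.778ms @ 15/2 + 185.185ms (1/2)

note 5 onset = 2b = 740.741ms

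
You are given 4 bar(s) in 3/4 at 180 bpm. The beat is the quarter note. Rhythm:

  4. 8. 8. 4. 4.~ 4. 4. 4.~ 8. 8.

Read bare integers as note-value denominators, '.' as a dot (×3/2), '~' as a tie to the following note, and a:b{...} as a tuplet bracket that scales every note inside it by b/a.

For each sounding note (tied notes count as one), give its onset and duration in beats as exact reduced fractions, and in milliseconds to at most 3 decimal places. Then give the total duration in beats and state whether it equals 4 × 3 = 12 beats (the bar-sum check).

1) 0.0ms=0b +500.0ms=3/2b
2) 500.0ms=3/2b +250.0ms=3/4b
3) 750.0ms=9/4b +250.0ms=3/4b
4) 1000.0ms=3b +500.0ms=3/2b
5) 1500.0ms=9/2b +1000.0ms=3b
6) 2500.0ms=15/2b +500.0ms=3/2b
7) 3000.0ms=9b +750.0ms=9/4b
8) 3750.0ms=45/4b +250.0ms=3/4b
Σ=12b of 12 (180bpm 3/4) — PASS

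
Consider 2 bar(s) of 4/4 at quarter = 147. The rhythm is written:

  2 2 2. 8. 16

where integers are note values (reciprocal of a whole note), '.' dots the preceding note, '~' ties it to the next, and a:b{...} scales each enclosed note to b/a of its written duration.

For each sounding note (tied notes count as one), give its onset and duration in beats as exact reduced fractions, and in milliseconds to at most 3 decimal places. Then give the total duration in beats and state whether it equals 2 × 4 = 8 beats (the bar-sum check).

1) 0.0ms=0b +816.327ms=2b
2) 816.327ms=2b +816.327ms=2b
3) 1632.653ms=4b +1224.49ms=3b
4) 2857.143ms=7b +306.122ms=3/4b
5) 3163.265ms=31/4b +102.041ms=1/4b
Σ=8b of 8 (147bpm 4/4) — PASS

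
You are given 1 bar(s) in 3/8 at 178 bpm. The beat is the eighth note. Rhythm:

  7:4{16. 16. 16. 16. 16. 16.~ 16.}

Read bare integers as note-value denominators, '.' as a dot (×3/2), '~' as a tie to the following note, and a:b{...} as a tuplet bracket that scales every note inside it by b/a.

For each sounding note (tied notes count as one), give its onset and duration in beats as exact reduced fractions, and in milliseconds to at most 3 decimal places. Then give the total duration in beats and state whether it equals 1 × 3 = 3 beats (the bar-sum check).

1) 0.0ms=0b +144.462ms=3/7b
2) 144.462ms=3/7b +144.462ms=3/7b
3) 288.925ms=6/7b +144.462ms=3/7b
4) 433.387ms=9/7b +144.462ms=3/7b
5) 577.849ms=12/7b +144.462ms=3/7b
6) 722.311ms=15/7b +288.925ms=6/7b
Σ=3b of 3 (178bpm 3/8) — PASS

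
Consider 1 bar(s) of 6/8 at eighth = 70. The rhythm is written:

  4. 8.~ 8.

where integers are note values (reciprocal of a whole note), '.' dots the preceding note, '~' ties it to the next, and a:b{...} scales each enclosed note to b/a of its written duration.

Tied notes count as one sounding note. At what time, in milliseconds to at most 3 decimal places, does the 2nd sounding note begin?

note 2 onset = 3b = 2571.429ms

1. 0.0ms @ 0 + 2571.429ms (3)
2. 2571.429ms @ 3 + 2571.429ms (3)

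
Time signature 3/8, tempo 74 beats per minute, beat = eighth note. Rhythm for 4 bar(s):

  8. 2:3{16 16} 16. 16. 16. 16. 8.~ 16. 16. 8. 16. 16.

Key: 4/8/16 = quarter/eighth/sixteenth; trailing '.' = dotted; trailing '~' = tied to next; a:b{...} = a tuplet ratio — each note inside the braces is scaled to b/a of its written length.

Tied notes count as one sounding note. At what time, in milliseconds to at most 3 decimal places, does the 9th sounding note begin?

note 9 onset = 33/4b = 6689.189ms

1. 0.0ms @ 0 + 1216.216ms (3/2)
2. 1216.216ms @ 3/2 + 608.108ms (3/4)
3. 1824.324ms @ 9/4 + 608.108ms (3/4)
4. 2432.432ms @ 3 + 608.108ms (3/4)
5. 3040.541ms @ 15/4 + 608.108ms (3/4)
6. 3648.649ms @ 9/2 + 608.108ms (3/4)
7. 4256.757ms @ 21/4 + 608.108ms (3/4)
8. 4864.865ms @ 6 + 1824.324ms (9/4)
9. 6689.189ms @ 33/4 + 608.108ms (3/4)
10. 7297.297ms @ 9 + 1216.216ms (3/2)
11. 8513.514ms @ 21/2 + 608.108ms (3/4)
12. 9121.622ms @ 45/4 + 608.108ms (3/4)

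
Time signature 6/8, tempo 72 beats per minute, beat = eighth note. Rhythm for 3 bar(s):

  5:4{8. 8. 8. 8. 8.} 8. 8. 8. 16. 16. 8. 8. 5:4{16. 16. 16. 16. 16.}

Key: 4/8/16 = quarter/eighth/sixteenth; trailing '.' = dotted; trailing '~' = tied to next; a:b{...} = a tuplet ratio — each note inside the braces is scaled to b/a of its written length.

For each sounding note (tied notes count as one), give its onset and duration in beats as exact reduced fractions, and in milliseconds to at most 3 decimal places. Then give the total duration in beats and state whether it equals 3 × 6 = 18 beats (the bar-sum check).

1) 0.0ms=0b +1000.0ms=6/5b
2) 1000.0ms=6/5b +1000.0ms=6/5b
3) 2000.0ms=12/5b +1000.0ms=6/5b
4) 3000.0ms=18/5b +1000.0ms=6/5b
5) 4000.0ms=24/5b +1000.0ms=6/5b
6) 5000.0ms=6b +1250.0ms=3/2b
7) 6250.0ms=15/2b +1250.0ms=3/2b
8) 7500.0ms=9b +1250.0ms=3/2b
9) 8750.0ms=21/2b +625.0ms=3/4b
10) 9375.0ms=45/4b +625.0ms=3/4b
11) 10000.0ms=12b +1250.0ms=3/2b
12) 11250.0ms=27/2b +1250.0ms=3/2b
13) 12500.0ms=15b +500.0ms=3/5b
14) 13000.0ms=78/5b +500.0ms=3/5b
15) 13500.0ms=81/5b +500.0ms=3/5b
16) 14000.0ms=84/5b +500.0ms=3/5b
17) 14500.0ms=87/5b +500.0ms=3/5b
Σ=18b of 18 (72bpm 6/8) — PASS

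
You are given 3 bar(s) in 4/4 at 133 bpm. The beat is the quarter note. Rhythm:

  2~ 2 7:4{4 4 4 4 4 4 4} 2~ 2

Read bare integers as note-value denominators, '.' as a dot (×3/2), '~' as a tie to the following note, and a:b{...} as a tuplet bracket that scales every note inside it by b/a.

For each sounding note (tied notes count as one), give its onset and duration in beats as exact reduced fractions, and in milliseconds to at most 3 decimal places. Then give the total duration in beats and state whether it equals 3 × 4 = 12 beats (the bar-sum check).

1) 0.0ms=0b +1804.511ms=4b
2) 1804.511ms=4b +257.787ms=4/7b
3) 2062.299ms=32/7b +257.787ms=4/7b
4) 2320.086ms=36/7b +257.787ms=4/7b
5) 2577.873ms=40/7b +257.787ms=4/7b
6) 2835.661ms=44/7b +257.787ms=4/7b
7) 3093.448ms=48/7b +257.787ms=4/7b
8) 3351.235ms=52/7b +257.787ms=4/7b
9) 3609.023ms=8b +1804.511ms=4b
Σ=12b of 12 (133bpm 4/4) — PASS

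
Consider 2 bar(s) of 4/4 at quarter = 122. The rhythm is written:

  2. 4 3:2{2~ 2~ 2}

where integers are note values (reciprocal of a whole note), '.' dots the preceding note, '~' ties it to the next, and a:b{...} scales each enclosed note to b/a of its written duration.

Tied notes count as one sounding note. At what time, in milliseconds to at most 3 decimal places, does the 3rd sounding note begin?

note 3 onset = 4b = 1967.213ms

1. 0.0ms @ 0 + 1475.41ms (3)
2. 1475.41ms @ 3 + 491.803ms (1)
3. 1967.213ms @ 4 + 1967.213ms (4)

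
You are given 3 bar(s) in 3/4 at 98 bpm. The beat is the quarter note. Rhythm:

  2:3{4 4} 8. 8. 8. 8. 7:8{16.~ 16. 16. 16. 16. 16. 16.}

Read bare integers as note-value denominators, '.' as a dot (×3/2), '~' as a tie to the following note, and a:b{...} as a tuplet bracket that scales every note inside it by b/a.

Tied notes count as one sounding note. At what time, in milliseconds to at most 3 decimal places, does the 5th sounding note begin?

note 5 onset = 9/2b = 2755.102ms

1. 0.0ms @ 0 + 918.367ms (3/2)
2. 918.367ms @ 3/2 + 918.367ms (3/2)
3. 1836.735ms @ 3 + 459.184ms (3/4)
4. 2295.918ms @ 15/4 + 459.184ms (3/4)
5. 2755.102ms @ 9/2 + 459.184ms (3/4)
6. 3214.286ms @ 21/4 + 459.184ms (3/4)
7. 3673.469ms @ 6 + 524.781ms (6/7)
8. 4198.251ms @ 48/7 + 262.391ms (3/7)
9. 4460.641ms @ 51/7 + 262.391ms (3/7)
10. 4723.032ms @ 54/7 + 262.391ms (3/7)
11. 4985.423ms @ 57/7 + 262.391ms (3/7)
12. 5247.813ms @ 60/7 + 262.391ms (3/7)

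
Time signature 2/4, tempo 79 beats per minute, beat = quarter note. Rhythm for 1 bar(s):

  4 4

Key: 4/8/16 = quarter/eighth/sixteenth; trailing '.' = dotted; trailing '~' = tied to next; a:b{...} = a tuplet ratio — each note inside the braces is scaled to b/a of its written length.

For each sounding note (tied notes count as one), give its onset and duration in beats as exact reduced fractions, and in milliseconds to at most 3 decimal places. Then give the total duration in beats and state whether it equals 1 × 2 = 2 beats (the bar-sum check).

1) 0.0ms=0b +759.494ms=1b
2) 759.494ms=1b +759.494ms=1b
Σ=2b of 2 (79bpm 2/4) — PASS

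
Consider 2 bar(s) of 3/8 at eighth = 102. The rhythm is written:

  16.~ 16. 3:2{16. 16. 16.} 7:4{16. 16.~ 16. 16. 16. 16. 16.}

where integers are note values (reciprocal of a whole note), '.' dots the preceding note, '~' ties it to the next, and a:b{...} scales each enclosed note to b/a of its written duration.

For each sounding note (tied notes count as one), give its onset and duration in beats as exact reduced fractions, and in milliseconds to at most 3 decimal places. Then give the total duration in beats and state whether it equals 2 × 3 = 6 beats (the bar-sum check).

1) 0.0ms=0b +882.353ms=3/2b
2) 882.353ms=3/2b +294.118ms=1/2b
3) 1176.471ms=2b +294.118ms=1/2b
4) 1470.588ms=5/2b +294.118ms=1/2b
5) 1764.706ms=3b +252.101ms=3/7b
6) 2016.807ms=24/7b +504.202ms=6/7b
7) 2521.008ms=30/7b +252.101ms=3/7b
8) 2773.109ms=33/7b +252.101ms=3/7b
9) 3025.21ms=36/7b +252.101ms=3/7b
10) 3277.311ms=39/7b +252.101ms=3/7b
Σ=6b of 6 (102bpm 3/8) — PASS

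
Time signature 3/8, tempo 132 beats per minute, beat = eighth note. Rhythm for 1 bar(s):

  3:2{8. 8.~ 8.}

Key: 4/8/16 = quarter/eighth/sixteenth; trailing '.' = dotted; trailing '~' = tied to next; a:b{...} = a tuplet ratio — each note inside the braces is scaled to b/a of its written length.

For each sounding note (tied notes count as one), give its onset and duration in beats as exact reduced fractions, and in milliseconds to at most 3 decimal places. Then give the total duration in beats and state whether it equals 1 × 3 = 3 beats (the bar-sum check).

1) 0.0ms=0b +454.545ms=1b
2) 454.545ms=1b +909.091ms=2b
Σ=3b of 3 (132bpm 3/8) — PASS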